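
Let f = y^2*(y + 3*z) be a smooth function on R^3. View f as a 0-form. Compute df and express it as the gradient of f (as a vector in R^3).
df = (0) dx + (3*y*(y + 2*z)) dy + (3*y^2) dz; grad f = (0, 3*y*(y + 2*z), 3*y^2)

For a 0-form f, d f = (∂f/∂x) dx + (∂f/∂y) dy + (∂f/∂z) dz. The components of the vector representation are exactly the entries of grad f in Cartesian coordinates:
  ∂f/∂x = 0
  ∂f/∂y = 3*y*(y + 2*z)
  ∂f/∂z = 3*y^2.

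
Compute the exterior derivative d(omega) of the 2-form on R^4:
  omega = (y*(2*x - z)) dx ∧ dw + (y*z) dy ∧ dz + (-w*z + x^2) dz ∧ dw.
d(omega) = (-2*x + z) dx ∧ dy ∧ dw + (2*x + y) dx ∧ dz ∧ dw

For a 2-form omega = sum_{i<j} g_{ij} dx_i ∧ dx_j, the exterior derivative is
  d(omega) = sum_{i<j} d(g_{ij}) ∧ dx_i ∧ dx_j = sum_{i<j, k} (∂g_{ij}/∂x_k) dx_k ∧ dx_i ∧ dx_j.
Expand each term, using dx_k ∧ dx_i ∧ dx_j = sgn(permutation) dx_{(a)} ∧ dx_{(b)} ∧ dx_{(c)} with (a < b < c) sorted:
  d(y*(2*x - z)) includes (∂/∂y)(y*(2*x - z)) dy = (2*x - z) dy, which multiplied by dx ∧ dw gives (-2*x + z) dx ∧ dy ∧ dw
  d(y*(2*x - z)) includes (∂/∂z)(y*(2*x - z)) dz = (-y) dz, which multiplied by dx ∧ dw gives (y) dx ∧ dz ∧ dw
  d(-w*z + x^2) includes (∂/∂x)(-w*z + x^2) dx = (2*x) dx, which multiplied by dz ∧ dw gives (2*x) dx ∧ dz ∧ dw
Collecting like 3-forms: d(omega) = (-2*x + z) dx ∧ dy ∧ dw + (2*x + y) dx ∧ dz ∧ dw.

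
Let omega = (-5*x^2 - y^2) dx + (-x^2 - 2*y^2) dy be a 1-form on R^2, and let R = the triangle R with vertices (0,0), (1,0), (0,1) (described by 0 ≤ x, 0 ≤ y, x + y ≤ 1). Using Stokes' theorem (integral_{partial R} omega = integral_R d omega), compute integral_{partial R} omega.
integral_(partial R) omega = 0

Stokes: integral_partial_R omega = integral_R d omega with d omega = (∂Q/∂x - ∂P/∂y) dx ∧ dy.
  ∂Q/∂x = -2*x
  ∂P/∂y = -2*y
  integrand = ∂Q/∂x - ∂P/∂y = -2*x + 2*y.
Integrating over R: integral_0^1 integral_0^{1-x} (-2*x + 2*y) dy dx = 0.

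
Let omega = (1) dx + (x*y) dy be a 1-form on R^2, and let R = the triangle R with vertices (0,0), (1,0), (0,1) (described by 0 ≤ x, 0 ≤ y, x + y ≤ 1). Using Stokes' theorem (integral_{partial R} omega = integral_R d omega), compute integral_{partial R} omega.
integral_(partial R) omega = 1/6

Stokes: integral_partial_R omega = integral_R d omega with d omega = (∂Q/∂x - ∂P/∂y) dx ∧ dy.
  ∂Q/∂x = y
  ∂P/∂y = 0
  integrand = ∂Q/∂x - ∂P/∂y = y.
Integrating over R: integral_0^1 integral_0^{1-x} (y) dy dx = 1/6.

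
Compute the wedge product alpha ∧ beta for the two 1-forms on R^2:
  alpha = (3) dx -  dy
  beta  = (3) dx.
alpha ∧ beta = (3) dx ∧ dy

Distribute the wedge, using dx_i ∧ dx_j = -dx_j ∧ dx_i and dx_i ∧ dx_i = 0. For each pair (i, j) with i < j, the coefficient of dx_i ∧ dx_j in alpha ∧ beta is (alpha_i * beta_j - alpha_j * beta_i). Collecting: alpha ∧ beta = (3) dx ∧ dy.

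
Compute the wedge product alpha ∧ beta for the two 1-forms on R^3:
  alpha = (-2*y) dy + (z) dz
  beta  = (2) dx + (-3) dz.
alpha ∧ beta = (4*y) dx ∧ dy + (6*y) dy ∧ dz + (-2*z) dx ∧ dz

Distribute the wedge, using dx_i ∧ dx_j = -dx_j ∧ dx_i and dx_i ∧ dx_i = 0. For each pair (i, j) with i < j, the coefficient of dx_i ∧ dx_j in alpha ∧ beta is (alpha_i * beta_j - alpha_j * beta_i). Collecting: alpha ∧ beta = (4*y) dx ∧ dy + (6*y) dy ∧ dz + (-2*z) dx ∧ dz.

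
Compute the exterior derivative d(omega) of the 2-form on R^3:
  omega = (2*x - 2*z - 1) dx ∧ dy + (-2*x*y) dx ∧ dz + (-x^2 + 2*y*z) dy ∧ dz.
d(omega) = (-2) dx ∧ dy ∧ dz

For a 2-form omega = sum_{i<j} g_{ij} dx_i ∧ dx_j, the exterior derivative is
  d(omega) = sum_{i<j} d(g_{ij}) ∧ dx_i ∧ dx_j = sum_{i<j, k} (∂g_{ij}/∂x_k) dx_k ∧ dx_i ∧ dx_j.
Expand each term, using dx_k ∧ dx_i ∧ dx_j = sgn(permutation) dx_{(a)} ∧ dx_{(b)} ∧ dx_{(c)} with (a < b < c) sorted:
  d(2*x - 2*z - 1) includes (∂/∂z)(2*x - 2*z - 1) dz = (-2) dz, which multiplied by dx ∧ dy gives (-2) dx ∧ dy ∧ dz
  d(-2*x*y) includes (∂/∂y)(-2*x*y) dy = (-2*x) dy, which multiplied by dx ∧ dz gives (2*x) dx ∧ dy ∧ dz
  d(-x^2 + 2*y*z) includes (∂/∂x)(-x^2 + 2*y*z) dx = (-2*x) dx, which multiplied by dy ∧ dz gives (-2*x) dx ∧ dy ∧ dz
Collecting like 3-forms: d(omega) = (-2) dx ∧ dy ∧ dz.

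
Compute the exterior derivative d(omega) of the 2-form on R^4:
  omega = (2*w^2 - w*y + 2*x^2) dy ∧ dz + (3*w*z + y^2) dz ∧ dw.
d(omega) = (4*x) dx ∧ dy ∧ dz + (4*w + y) dy ∧ dz ∧ dw

For a 2-form omega = sum_{i<j} g_{ij} dx_i ∧ dx_j, the exterior derivative is
  d(omega) = sum_{i<j} d(g_{ij}) ∧ dx_i ∧ dx_j = sum_{i<j, k} (∂g_{ij}/∂x_k) dx_k ∧ dx_i ∧ dx_j.
Expand each term, using dx_k ∧ dx_i ∧ dx_j = sgn(permutation) dx_{(a)} ∧ dx_{(b)} ∧ dx_{(c)} with (a < b < c) sorted:
  d(2*w^2 - w*y + 2*x^2) includes (∂/∂x)(2*w^2 - w*y + 2*x^2) dx = (4*x) dx, which multiplied by dy ∧ dz gives (4*x) dx ∧ dy ∧ dz
  d(2*w^2 - w*y + 2*x^2) includes (∂/∂w)(2*w^2 - w*y + 2*x^2) dw = (4*w - y) dw, which multiplied by dy ∧ dz gives (4*w - y) dy ∧ dz ∧ dw
  d(3*w*z + y^2) includes (∂/∂y)(3*w*z + y^2) dy = (2*y) dy, which multiplied by dz ∧ dw gives (2*y) dy ∧ dz ∧ dw
Collecting like 3-forms: d(omega) = (4*x) dx ∧ dy ∧ dz + (4*w + y) dy ∧ dz ∧ dw.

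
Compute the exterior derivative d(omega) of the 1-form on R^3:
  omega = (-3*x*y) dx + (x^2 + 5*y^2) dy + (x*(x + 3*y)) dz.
d(omega) = (5*x) dx ∧ dy + (2*x + 3*y) dx ∧ dz + (3*x) dy ∧ dz

For a 1-form omega = sum_i f_i dx_i, the exterior derivative is
  d(omega) = sum_{i < j} (∂f_j/∂x_i - ∂f_i/∂x_j) dx_i ∧ dx_j.
  coefficient of dx ∧ dy: ∂f_2/∂x - ∂f_1/∂y = ∂(x^2 + 5*y^2)/∂x - ∂(-3*x*y)/∂y = 5*x
  coefficient of dx ∧ dz: ∂f_3/∂x - ∂f_1/∂z = ∂(x*(x + 3*y))/∂x - ∂(-3*x*y)/∂z = 2*x + 3*y
  coefficient of dy ∧ dz: ∂f_3/∂y - ∂f_2/∂z = ∂(x*(x + 3*y))/∂y - ∂(x^2 + 5*y^2)/∂z = 3*x
Assembling: d(omega) = (5*x) dx ∧ dy + (2*x + 3*y) dx ∧ dz + (3*x) dy ∧ dz.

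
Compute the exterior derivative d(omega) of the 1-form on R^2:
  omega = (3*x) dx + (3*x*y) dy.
d(omega) = (3*y) dx ∧ dy

For a 1-form omega = sum_i f_i dx_i, the exterior derivative is
  d(omega) = sum_{i < j} (∂f_j/∂x_i - ∂f_i/∂x_j) dx_i ∧ dx_j.
  coefficient of dx ∧ dy: ∂f_2/∂x - ∂f_1/∂y = ∂(3*x*y)/∂x - ∂(3*x)/∂y = 3*y
Assembling: d(omega) = (3*y) dx ∧ dy.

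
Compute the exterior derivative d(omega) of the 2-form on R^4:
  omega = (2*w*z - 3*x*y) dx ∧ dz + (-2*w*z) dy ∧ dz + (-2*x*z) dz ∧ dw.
d(omega) = (3*x) dx ∧ dy ∧ dz + (-2*z) dy ∧ dz ∧ dw

For a 2-form omega = sum_{i<j} g_{ij} dx_i ∧ dx_j, the exterior derivative is
  d(omega) = sum_{i<j} d(g_{ij}) ∧ dx_i ∧ dx_j = sum_{i<j, k} (∂g_{ij}/∂x_k) dx_k ∧ dx_i ∧ dx_j.
Expand each term, using dx_k ∧ dx_i ∧ dx_j = sgn(permutation) dx_{(a)} ∧ dx_{(b)} ∧ dx_{(c)} with (a < b < c) sorted:
  d(2*w*z - 3*x*y) includes (∂/∂y)(2*w*z - 3*x*y) dy = (-3*x) dy, which multiplied by dx ∧ dz gives (3*x) dx ∧ dy ∧ dz
  d(2*w*z - 3*x*y) includes (∂/∂w)(2*w*z - 3*x*y) dw = (2*z) dw, which multiplied by dx ∧ dz gives (2*z) dx ∧ dz ∧ dw
  d(-2*w*z) includes (∂/∂w)(-2*w*z) dw = (-2*z) dw, which multiplied by dy ∧ dz gives (-2*z) dy ∧ dz ∧ dw
  d(-2*x*z) includes (∂/∂x)(-2*x*z) dx = (-2*z) dx, which multiplied by dz ∧ dw gives (-2*z) dx ∧ dz ∧ dw
Collecting like 3-forms: d(omega) = (3*x) dx ∧ dy ∧ dz + (-2*z) dy ∧ dz ∧ dw.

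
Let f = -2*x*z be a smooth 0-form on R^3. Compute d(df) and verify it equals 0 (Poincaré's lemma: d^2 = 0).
d(df) = 0

Step 1: df = sum_i (∂f/∂x_i) dx_i = (-2*z) dx + (0) dy + (-2*x) dz.
Step 2: Apply d again. Using the 1-form formula, the coefficient of dx ∧ dy in d(df) is ∂^2 f/∂x ∂y - ∂^2 f/∂y ∂x = (0) - (0) = 0 (equality of mixed partials for smooth f).
Similarly for dx ∧ dz and dy ∧ dz — all coefficients vanish. So d(df) = 0.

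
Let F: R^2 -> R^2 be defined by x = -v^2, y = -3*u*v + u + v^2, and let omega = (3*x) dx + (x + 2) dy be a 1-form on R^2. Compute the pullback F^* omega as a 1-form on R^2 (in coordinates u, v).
F^* omega = (3*v^3 - v^2 - 6*v + 2) du + (3*u*v^2 - 6*u + 4*v^3 + 4*v) dv

Using F^*(f dg) = (f ∘ F) d(g ∘ F), substitute each coordinate x_i by F_i(u, v) in f_i, and replace dx_i by d F_i = (∂F_i/∂u) du + (∂F_i/∂v) dv.
  For the x component: f_1(F) = -3*v^2; d F_1 = (0) du + (-2*v) dv
  For the y component: f_2(F) = 2 - v^2; d F_2 = (1 - 3*v) du + (-3*u + 2*v) dv
Combining and collecting du, dv coefficients:
  coeff of du: 3*v^3 - v^2 - 6*v + 2
  coeff of dv: 3*u*v^2 - 6*u + 4*v^3 + 4*v
F^* omega = (3*v^3 - v^2 - 6*v + 2) du + (3*u*v^2 - 6*u + 4*v^3 + 4*v) dv.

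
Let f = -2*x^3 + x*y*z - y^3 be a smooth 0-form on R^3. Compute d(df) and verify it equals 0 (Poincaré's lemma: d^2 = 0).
d(df) = 0

Step 1: df = sum_i (∂f/∂x_i) dx_i = (-6*x^2 + y*z) dx + (x*z - 3*y^2) dy + (x*y) dz.
Step 2: Apply d again. Using the 1-form formula, the coefficient of dx ∧ dy in d(df) is ∂^2 f/∂x ∂y - ∂^2 f/∂y ∂x = (z) - (z) = 0 (equality of mixed partials for smooth f).
Similarly for dx ∧ dz and dy ∧ dz — all coefficients vanish. So d(df) = 0.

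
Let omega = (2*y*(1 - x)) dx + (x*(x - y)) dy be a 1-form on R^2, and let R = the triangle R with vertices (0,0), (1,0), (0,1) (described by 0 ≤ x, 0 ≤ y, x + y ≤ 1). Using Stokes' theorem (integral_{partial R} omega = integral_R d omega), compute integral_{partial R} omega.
integral_(partial R) omega = -1/2

Stokes: integral_partial_R omega = integral_R d omega with d omega = (∂Q/∂x - ∂P/∂y) dx ∧ dy.
  ∂Q/∂x = 2*x - y
  ∂P/∂y = 2 - 2*x
  integrand = ∂Q/∂x - ∂P/∂y = 4*x - y - 2.
Integrating over R: integral_0^1 integral_0^{1-x} (4*x - y - 2) dy dx = -1/2.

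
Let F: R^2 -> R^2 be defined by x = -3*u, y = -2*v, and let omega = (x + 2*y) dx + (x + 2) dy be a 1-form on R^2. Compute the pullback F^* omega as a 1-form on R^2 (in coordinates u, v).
F^* omega = (9*u + 12*v) du + (6*u - 4) dv

Using F^*(f dg) = (f ∘ F) d(g ∘ F), substitute each coordinate x_i by F_i(u, v) in f_i, and replace dx_i by d F_i = (∂F_i/∂u) du + (∂F_i/∂v) dv.
  For the x component: f_1(F) = -3*u - 4*v; d F_1 = (-3) du + (0) dv
  For the y component: f_2(F) = 2 - 3*u; d F_2 = (0) du + (-2) dv
Combining and collecting du, dv coefficients:
  coeff of du: 9*u + 12*v
  coeff of dv: 6*u - 4
F^* omega = (9*u + 12*v) du + (6*u - 4) dv.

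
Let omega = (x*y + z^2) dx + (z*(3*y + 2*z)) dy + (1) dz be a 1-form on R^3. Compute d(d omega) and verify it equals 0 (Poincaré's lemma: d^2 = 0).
d(d omega) = 0

Step 1: d omega = sum_{i<j} (∂f_j/∂x_i - ∂f_i/∂x_j) dx_i ∧ dx_j:
  coeff of dx ∧ dy: -x
  coeff of dx ∧ dz: -2*z
  coeff of dy ∧ dz: -3*y - 4*z
Step 2: Apply d again to each 2-form coefficient. The only possible 3-form in R^3 is dx ∧ dy ∧ dz, with coefficient
  ∂(coeff of dy∧dz)/∂x - ∂(coeff of dx∧dz)/∂y + ∂(coeff of dx∧dy)/∂z
  = ∂/∂x (-3*y - 4*z) - ∂/∂y (-2*z) + ∂/∂z (-x).
Each of these terms simplifies to sums of mixed partials that cancel in pairs. The result is 0 (by equality of mixed partials for smooth functions — Schwarz / Clairaut).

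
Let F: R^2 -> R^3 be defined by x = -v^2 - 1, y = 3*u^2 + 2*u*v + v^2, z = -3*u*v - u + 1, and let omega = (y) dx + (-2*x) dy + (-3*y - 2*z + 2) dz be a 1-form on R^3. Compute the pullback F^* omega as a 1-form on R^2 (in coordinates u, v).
F^* omega = (27*u^2*v + 9*u^2 + 12*u*v^2 - 6*u*v + 10*u + 13*v^3 + 3*v^2 + 4*v) du + (27*u^3 - 6*u^2*v - 6*u^2 + 9*u*v^2 + 4*u + 2*v^3 + 4*v) dv

Using F^*(f dg) = (f ∘ F) d(g ∘ F), substitute each coordinate x_i by F_i(u, v) in f_i, and replace dx_i by d F_i = (∂F_i/∂u) du + (∂F_i/∂v) dv.
  For the x component: f_1(F) = 3*u^2 + 2*u*v + v^2; d F_1 = (0) du + (-2*v) dv
  For the y component: f_2(F) = 2*v^2 + 2; d F_2 = (6*u + 2*v) du + (2*u + 2*v) dv
  For the z component: f_3(F) = -9*u^2 + 2*u - 3*v^2; d F_3 = (-3*v - 1) du + (-3*u) dv
Combining and collecting du, dv coefficients:
  coeff of du: 27*u^2*v + 9*u^2 + 12*u*v^2 - 6*u*v + 10*u + 13*v^3 + 3*v^2 + 4*v
  coeff of dv: 27*u^3 - 6*u^2*v - 6*u^2 + 9*u*v^2 + 4*u + 2*v^3 + 4*v
F^* omega = (27*u^2*v + 9*u^2 + 12*u*v^2 - 6*u*v + 10*u + 13*v^3 + 3*v^2 + 4*v) du + (27*u^3 - 6*u^2*v - 6*u^2 + 9*u*v^2 + 4*u + 2*v^3 + 4*v) dv.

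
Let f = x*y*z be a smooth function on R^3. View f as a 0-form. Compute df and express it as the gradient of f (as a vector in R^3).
df = (y*z) dx + (x*z) dy + (x*y) dz; grad f = (y*z, x*z, x*y)

For a 0-form f, d f = (∂f/∂x) dx + (∂f/∂y) dy + (∂f/∂z) dz. The components of the vector representation are exactly the entries of grad f in Cartesian coordinates:
  ∂f/∂x = y*z
  ∂f/∂y = x*z
  ∂f/∂z = x*y.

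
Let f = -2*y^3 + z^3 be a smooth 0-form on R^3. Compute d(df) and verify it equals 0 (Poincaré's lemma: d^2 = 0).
d(df) = 0

Step 1: df = sum_i (∂f/∂x_i) dx_i = (0) dx + (-6*y^2) dy + (3*z^2) dz.
Step 2: Apply d again. Using the 1-form formula, the coefficient of dx ∧ dy in d(df) is ∂^2 f/∂x ∂y - ∂^2 f/∂y ∂x = (0) - (0) = 0 (equality of mixed partials for smooth f).
Similarly for dx ∧ dz and dy ∧ dz — all coefficients vanish. So d(df) = 0.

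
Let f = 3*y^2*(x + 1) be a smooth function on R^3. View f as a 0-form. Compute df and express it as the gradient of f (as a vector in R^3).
df = (3*y^2) dx + (6*y*(x + 1)) dy + (0) dz; grad f = (3*y^2, 6*y*(x + 1), 0)

For a 0-form f, d f = (∂f/∂x) dx + (∂f/∂y) dy + (∂f/∂z) dz. The components of the vector representation are exactly the entries of grad f in Cartesian coordinates:
  ∂f/∂x = 3*y^2
  ∂f/∂y = 6*y*(x + 1)
  ∂f/∂z = 0.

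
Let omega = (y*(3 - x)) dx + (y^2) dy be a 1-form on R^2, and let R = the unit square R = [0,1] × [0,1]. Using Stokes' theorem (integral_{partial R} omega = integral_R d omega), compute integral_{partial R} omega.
integral_(partial R) omega = -5/2

Stokes: integral_partial_R omega = integral_R d omega with d omega = (∂Q/∂x - ∂P/∂y) dx ∧ dy.
  ∂Q/∂x = 0
  ∂P/∂y = 3 - x
  integrand = ∂Q/∂x - ∂P/∂y = x - 3.
Integrating over R: integral_0^1 integral_0^1 (x - 3) dx dy = -5/2.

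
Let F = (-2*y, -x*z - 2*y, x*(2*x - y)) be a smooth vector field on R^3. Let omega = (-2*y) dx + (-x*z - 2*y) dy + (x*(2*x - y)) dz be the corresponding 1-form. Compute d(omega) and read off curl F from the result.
d(omega) = (0) dy ∧ dz + (-4*x + y) dz ∧ dx + (2 - z) dx ∧ dy; curl F = (0, -4*x + y, 2 - z)

d omega = sum_{i<j} (∂f_j/∂x_i - ∂f_i/∂x_j) dx_i ∧ dx_j. Under the identification (dy ∧ dz, dz ∧ dx, dx ∧ dy) ↔ (e_x, e_y, e_z), the coefficients are exactly the components of curl F. Compute:
  ∂R/∂y - ∂Q/∂z = (-x) - (-x) = 0
  ∂P/∂z - ∂R/∂x = (0) - (4*x - y) = -4*x + y
  ∂Q/∂x - ∂P/∂y = (-z) - (-2) = 2 - z.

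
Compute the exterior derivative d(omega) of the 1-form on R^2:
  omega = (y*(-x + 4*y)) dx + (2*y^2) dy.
d(omega) = (x - 8*y) dx ∧ dy

For a 1-form omega = sum_i f_i dx_i, the exterior derivative is
  d(omega) = sum_{i < j} (∂f_j/∂x_i - ∂f_i/∂x_j) dx_i ∧ dx_j.
  coefficient of dx ∧ dy: ∂f_2/∂x - ∂f_1/∂y = ∂(2*y^2)/∂x - ∂(y*(-x + 4*y))/∂y = x - 8*y
Assembling: d(omega) = (x - 8*y) dx ∧ dy.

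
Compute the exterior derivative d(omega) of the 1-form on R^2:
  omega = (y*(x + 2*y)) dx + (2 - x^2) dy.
d(omega) = (-3*x - 4*y) dx ∧ dy

For a 1-form omega = sum_i f_i dx_i, the exterior derivative is
  d(omega) = sum_{i < j} (∂f_j/∂x_i - ∂f_i/∂x_j) dx_i ∧ dx_j.
  coefficient of dx ∧ dy: ∂f_2/∂x - ∂f_1/∂y = ∂(2 - x^2)/∂x - ∂(y*(x + 2*y))/∂y = -3*x - 4*y
Assembling: d(omega) = (-3*x - 4*y) dx ∧ dy.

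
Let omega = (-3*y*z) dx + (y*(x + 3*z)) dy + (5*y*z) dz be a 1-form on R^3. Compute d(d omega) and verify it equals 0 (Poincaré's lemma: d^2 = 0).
d(d omega) = 0

Step 1: d omega = sum_{i<j} (∂f_j/∂x_i - ∂f_i/∂x_j) dx_i ∧ dx_j:
  coeff of dx ∧ dy: y + 3*z
  coeff of dx ∧ dz: 3*y
  coeff of dy ∧ dz: -3*y + 5*z
Step 2: Apply d again to each 2-form coefficient. The only possible 3-form in R^3 is dx ∧ dy ∧ dz, with coefficient
  ∂(coeff of dy∧dz)/∂x - ∂(coeff of dx∧dz)/∂y + ∂(coeff of dx∧dy)/∂z
  = ∂/∂x (-3*y + 5*z) - ∂/∂y (3*y) + ∂/∂z (y + 3*z).
Each of these terms simplifies to sums of mixed partials that cancel in pairs. The result is 0 (by equality of mixed partials for smooth functions — Schwarz / Clairaut).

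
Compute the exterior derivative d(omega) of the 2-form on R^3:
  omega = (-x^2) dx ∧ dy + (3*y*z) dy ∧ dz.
d(omega) = 0

For a 2-form omega = sum_{i<j} g_{ij} dx_i ∧ dx_j, the exterior derivative is
  d(omega) = sum_{i<j} d(g_{ij}) ∧ dx_i ∧ dx_j = sum_{i<j, k} (∂g_{ij}/∂x_k) dx_k ∧ dx_i ∧ dx_j.
Expand each term, using dx_k ∧ dx_i ∧ dx_j = sgn(permutation) dx_{(a)} ∧ dx_{(b)} ∧ dx_{(c)} with (a < b < c) sorted:

Collecting like 3-forms: d(omega) = 0.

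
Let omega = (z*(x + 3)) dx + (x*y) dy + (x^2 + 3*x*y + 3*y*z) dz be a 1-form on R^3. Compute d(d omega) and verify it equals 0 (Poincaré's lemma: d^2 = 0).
d(d omega) = 0

Step 1: d omega = sum_{i<j} (∂f_j/∂x_i - ∂f_i/∂x_j) dx_i ∧ dx_j:
  coeff of dx ∧ dy: y
  coeff of dx ∧ dz: x + 3*y - 3
  coeff of dy ∧ dz: 3*x + 3*z
Step 2: Apply d again to each 2-form coefficient. The only possible 3-form in R^3 is dx ∧ dy ∧ dz, with coefficient
  ∂(coeff of dy∧dz)/∂x - ∂(coeff of dx∧dz)/∂y + ∂(coeff of dx∧dy)/∂z
  = ∂/∂x (3*x + 3*z) - ∂/∂y (x + 3*y - 3) + ∂/∂z (y).
Each of these terms simplifies to sums of mixed partials that cancel in pairs. The result is 0 (by equality of mixed partials for smooth functions — Schwarz / Clairaut).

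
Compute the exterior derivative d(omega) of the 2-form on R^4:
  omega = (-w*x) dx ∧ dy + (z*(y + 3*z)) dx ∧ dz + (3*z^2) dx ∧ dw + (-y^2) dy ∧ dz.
d(omega) = (-x) dx ∧ dy ∧ dw + (-z) dx ∧ dy ∧ dz + (-6*z) dx ∧ dz ∧ dw

For a 2-form omega = sum_{i<j} g_{ij} dx_i ∧ dx_j, the exterior derivative is
  d(omega) = sum_{i<j} d(g_{ij}) ∧ dx_i ∧ dx_j = sum_{i<j, k} (∂g_{ij}/∂x_k) dx_k ∧ dx_i ∧ dx_j.
Expand each term, using dx_k ∧ dx_i ∧ dx_j = sgn(permutation) dx_{(a)} ∧ dx_{(b)} ∧ dx_{(c)} with (a < b < c) sorted:
  d(-w*x) includes (∂/∂w)(-w*x) dw = (-x) dw, which multiplied by dx ∧ dy gives (-x) dx ∧ dy ∧ dw
  d(z*(y + 3*z)) includes (∂/∂y)(z*(y + 3*z)) dy = (z) dy, which multiplied by dx ∧ dz gives (-z) dx ∧ dy ∧ dz
  d(3*z^2) includes (∂/∂z)(3*z^2) dz = (6*z) dz, which multiplied by dx ∧ dw gives (-6*z) dx ∧ dz ∧ dw
Collecting like 3-forms: d(omega) = (-x) dx ∧ dy ∧ dw + (-z) dx ∧ dy ∧ dz + (-6*z) dx ∧ dz ∧ dw.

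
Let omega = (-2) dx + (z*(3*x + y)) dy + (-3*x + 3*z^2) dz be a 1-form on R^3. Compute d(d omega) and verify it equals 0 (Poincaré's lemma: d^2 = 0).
d(d omega) = 0

Step 1: d omega = sum_{i<j} (∂f_j/∂x_i - ∂f_i/∂x_j) dx_i ∧ dx_j:
  coeff of dx ∧ dy: 3*z
  coeff of dx ∧ dz: -3
  coeff of dy ∧ dz: -3*x - y
Step 2: Apply d again to each 2-form coefficient. The only possible 3-form in R^3 is dx ∧ dy ∧ dz, with coefficient
  ∂(coeff of dy∧dz)/∂x - ∂(coeff of dx∧dz)/∂y + ∂(coeff of dx∧dy)/∂z
  = ∂/∂x (-3*x - y) - ∂/∂y (-3) + ∂/∂z (3*z).
Each of these terms simplifies to sums of mixed partials that cancel in pairs. The result is 0 (by equality of mixed partials for smooth functions — Schwarz / Clairaut).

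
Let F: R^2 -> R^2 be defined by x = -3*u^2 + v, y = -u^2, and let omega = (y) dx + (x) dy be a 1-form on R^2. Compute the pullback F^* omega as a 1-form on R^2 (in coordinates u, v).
F^* omega = (2*u*(6*u^2 - v)) du + (-u^2) dv

Using F^*(f dg) = (f ∘ F) d(g ∘ F), substitute each coordinate x_i by F_i(u, v) in f_i, and replace dx_i by d F_i = (∂F_i/∂u) du + (∂F_i/∂v) dv.
  For the x component: f_1(F) = -u^2; d F_1 = (-6*u) du + (1) dv
  For the y component: f_2(F) = -3*u^2 + v; d F_2 = (-2*u) du + (0) dv
Combining and collecting du, dv coefficients:
  coeff of du: 2*u*(6*u^2 - v)
  coeff of dv: -u^2
F^* omega = (2*u*(6*u^2 - v)) du + (-u^2) dv.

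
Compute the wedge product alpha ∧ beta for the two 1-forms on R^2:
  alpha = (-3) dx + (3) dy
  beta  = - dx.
alpha ∧ beta = (3) dx ∧ dy

Distribute the wedge, using dx_i ∧ dx_j = -dx_j ∧ dx_i and dx_i ∧ dx_i = 0. For each pair (i, j) with i < j, the coefficient of dx_i ∧ dx_j in alpha ∧ beta is (alpha_i * beta_j - alpha_j * beta_i). Collecting: alpha ∧ beta = (3) dx ∧ dy.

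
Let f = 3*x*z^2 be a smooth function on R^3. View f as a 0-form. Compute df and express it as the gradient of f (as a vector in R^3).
df = (3*z^2) dx + (0) dy + (6*x*z) dz; grad f = (3*z^2, 0, 6*x*z)

For a 0-form f, d f = (∂f/∂x) dx + (∂f/∂y) dy + (∂f/∂z) dz. The components of the vector representation are exactly the entries of grad f in Cartesian coordinates:
  ∂f/∂x = 3*z^2
  ∂f/∂y = 0
  ∂f/∂z = 6*x*z.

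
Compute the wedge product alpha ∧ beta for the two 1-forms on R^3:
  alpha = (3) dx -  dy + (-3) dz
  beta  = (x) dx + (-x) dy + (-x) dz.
alpha ∧ beta = (-2*x) dx ∧ dy + (-2*x) dy ∧ dz

Distribute the wedge, using dx_i ∧ dx_j = -dx_j ∧ dx_i and dx_i ∧ dx_i = 0. For each pair (i, j) with i < j, the coefficient of dx_i ∧ dx_j in alpha ∧ beta is (alpha_i * beta_j - alpha_j * beta_i). Collecting: alpha ∧ beta = (-2*x) dx ∧ dy + (-2*x) dy ∧ dz.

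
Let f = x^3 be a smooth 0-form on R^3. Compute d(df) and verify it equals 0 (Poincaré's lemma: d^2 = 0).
d(df) = 0

Step 1: df = sum_i (∂f/∂x_i) dx_i = (3*x^2) dx + (0) dy + (0) dz.
Step 2: Apply d again. Using the 1-form formula, the coefficient of dx ∧ dy in d(df) is ∂^2 f/∂x ∂y - ∂^2 f/∂y ∂x = (0) - (0) = 0 (equality of mixed partials for smooth f).
Similarly for dx ∧ dz and dy ∧ dz — all coefficients vanish. So d(df) = 0.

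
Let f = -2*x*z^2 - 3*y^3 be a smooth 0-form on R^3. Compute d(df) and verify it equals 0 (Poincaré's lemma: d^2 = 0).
d(df) = 0

Step 1: df = sum_i (∂f/∂x_i) dx_i = (-2*z^2) dx + (-9*y^2) dy + (-4*x*z) dz.
Step 2: Apply d again. Using the 1-form formula, the coefficient of dx ∧ dy in d(df) is ∂^2 f/∂x ∂y - ∂^2 f/∂y ∂x = (0) - (0) = 0 (equality of mixed partials for smooth f).
Similarly for dx ∧ dz and dy ∧ dz — all coefficients vanish. So d(df) = 0.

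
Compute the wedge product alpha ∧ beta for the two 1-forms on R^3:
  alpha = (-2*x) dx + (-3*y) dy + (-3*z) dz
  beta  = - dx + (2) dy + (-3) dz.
alpha ∧ beta = (-4*x - 3*y) dx ∧ dy + (6*x - 3*z) dx ∧ dz + (9*y + 6*z) dy ∧ dz

Distribute the wedge, using dx_i ∧ dx_j = -dx_j ∧ dx_i and dx_i ∧ dx_i = 0. For each pair (i, j) with i < j, the coefficient of dx_i ∧ dx_j in alpha ∧ beta is (alpha_i * beta_j - alpha_j * beta_i). Collecting: alpha ∧ beta = (-4*x - 3*y) dx ∧ dy + (6*x - 3*z) dx ∧ dz + (9*y + 6*z) dy ∧ dz.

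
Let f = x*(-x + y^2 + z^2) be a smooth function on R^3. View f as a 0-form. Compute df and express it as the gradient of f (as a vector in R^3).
df = (-2*x + y^2 + z^2) dx + (2*x*y) dy + (2*x*z) dz; grad f = (-2*x + y^2 + z^2, 2*x*y, 2*x*z)

For a 0-form f, d f = (∂f/∂x) dx + (∂f/∂y) dy + (∂f/∂z) dz. The components of the vector representation are exactly the entries of grad f in Cartesian coordinates:
  ∂f/∂x = -2*x + y^2 + z^2
  ∂f/∂y = 2*x*y
  ∂f/∂z = 2*x*z.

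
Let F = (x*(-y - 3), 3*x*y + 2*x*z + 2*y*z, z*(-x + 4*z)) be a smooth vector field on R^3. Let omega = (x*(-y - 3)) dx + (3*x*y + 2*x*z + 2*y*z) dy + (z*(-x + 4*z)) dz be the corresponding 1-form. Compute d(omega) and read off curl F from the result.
d(omega) = (-2*x - 2*y) dy ∧ dz + (z) dz ∧ dx + (x + 3*y + 2*z) dx ∧ dy; curl F = (-2*x - 2*y, z, x + 3*y + 2*z)

d omega = sum_{i<j} (∂f_j/∂x_i - ∂f_i/∂x_j) dx_i ∧ dx_j. Under the identification (dy ∧ dz, dz ∧ dx, dx ∧ dy) ↔ (e_x, e_y, e_z), the coefficients are exactly the components of curl F. Compute:
  ∂R/∂y - ∂Q/∂z = (0) - (2*x + 2*y) = -2*x - 2*y
  ∂P/∂z - ∂R/∂x = (0) - (-z) = z
  ∂Q/∂x - ∂P/∂y = (3*y + 2*z) - (-x) = x + 3*y + 2*z.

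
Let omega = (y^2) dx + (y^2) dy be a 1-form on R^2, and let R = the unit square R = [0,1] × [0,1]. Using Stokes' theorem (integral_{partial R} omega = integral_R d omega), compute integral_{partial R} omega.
integral_(partial R) omega = -1

Stokes: integral_partial_R omega = integral_R d omega with d omega = (∂Q/∂x - ∂P/∂y) dx ∧ dy.
  ∂Q/∂x = 0
  ∂P/∂y = 2*y
  integrand = ∂Q/∂x - ∂P/∂y = -2*y.
Integrating over R: integral_0^1 integral_0^1 (-2*y) dx dy = -1.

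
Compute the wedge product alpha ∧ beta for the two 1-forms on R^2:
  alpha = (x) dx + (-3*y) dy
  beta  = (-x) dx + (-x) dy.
alpha ∧ beta = (-x*(x + 3*y)) dx ∧ dy

Distribute the wedge, using dx_i ∧ dx_j = -dx_j ∧ dx_i and dx_i ∧ dx_i = 0. For each pair (i, j) with i < j, the coefficient of dx_i ∧ dx_j in alpha ∧ beta is (alpha_i * beta_j - alpha_j * beta_i). Collecting: alpha ∧ beta = (-x*(x + 3*y)) dx ∧ dy.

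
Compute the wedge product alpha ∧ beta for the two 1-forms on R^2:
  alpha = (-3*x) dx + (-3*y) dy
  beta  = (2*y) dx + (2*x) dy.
alpha ∧ beta = (-6*x^2 + 6*y^2) dx ∧ dy

Distribute the wedge, using dx_i ∧ dx_j = -dx_j ∧ dx_i and dx_i ∧ dx_i = 0. For each pair (i, j) with i < j, the coefficient of dx_i ∧ dx_j in alpha ∧ beta is (alpha_i * beta_j - alpha_j * beta_i). Collecting: alpha ∧ beta = (-6*x^2 + 6*y^2) dx ∧ dy.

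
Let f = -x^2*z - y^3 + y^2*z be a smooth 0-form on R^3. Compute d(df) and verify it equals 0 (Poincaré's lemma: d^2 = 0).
d(df) = 0

Step 1: df = sum_i (∂f/∂x_i) dx_i = (-2*x*z) dx + (y*(-3*y + 2*z)) dy + (-x^2 + y^2) dz.
Step 2: Apply d again. Using the 1-form formula, the coefficient of dx ∧ dy in d(df) is ∂^2 f/∂x ∂y - ∂^2 f/∂y ∂x = (0) - (0) = 0 (equality of mixed partials for smooth f).
Similarly for dx ∧ dz and dy ∧ dz — all coefficients vanish. So d(df) = 0.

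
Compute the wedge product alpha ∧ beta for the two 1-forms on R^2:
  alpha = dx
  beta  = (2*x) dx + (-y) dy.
alpha ∧ beta = (-y) dx ∧ dy

Distribute the wedge, using dx_i ∧ dx_j = -dx_j ∧ dx_i and dx_i ∧ dx_i = 0. For each pair (i, j) with i < j, the coefficient of dx_i ∧ dx_j in alpha ∧ beta is (alpha_i * beta_j - alpha_j * beta_i). Collecting: alpha ∧ beta = (-y) dx ∧ dy.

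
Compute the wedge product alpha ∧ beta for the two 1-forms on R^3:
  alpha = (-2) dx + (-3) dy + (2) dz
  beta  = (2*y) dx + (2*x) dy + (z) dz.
alpha ∧ beta = (-4*x + 6*y) dx ∧ dy + (-4*y - 2*z) dx ∧ dz + (-4*x - 3*z) dy ∧ dz

Distribute the wedge, using dx_i ∧ dx_j = -dx_j ∧ dx_i and dx_i ∧ dx_i = 0. For each pair (i, j) with i < j, the coefficient of dx_i ∧ dx_j in alpha ∧ beta is (alpha_i * beta_j - alpha_j * beta_i). Collecting: alpha ∧ beta = (-4*x + 6*y) dx ∧ dy + (-4*y - 2*z) dx ∧ dz + (-4*x - 3*z) dy ∧ dz.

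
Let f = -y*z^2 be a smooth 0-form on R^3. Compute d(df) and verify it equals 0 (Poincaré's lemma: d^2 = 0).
d(df) = 0

Step 1: df = sum_i (∂f/∂x_i) dx_i = (0) dx + (-z^2) dy + (-2*y*z) dz.
Step 2: Apply d again. Using the 1-form formula, the coefficient of dx ∧ dy in d(df) is ∂^2 f/∂x ∂y - ∂^2 f/∂y ∂x = (0) - (0) = 0 (equality of mixed partials for smooth f).
Similarly for dx ∧ dz and dy ∧ dz — all coefficients vanish. So d(df) = 0.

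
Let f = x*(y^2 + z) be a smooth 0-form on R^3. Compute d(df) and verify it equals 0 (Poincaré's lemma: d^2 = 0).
d(df) = 0

Step 1: df = sum_i (∂f/∂x_i) dx_i = (y^2 + z) dx + (2*x*y) dy + (x) dz.
Step 2: Apply d again. Using the 1-form formula, the coefficient of dx ∧ dy in d(df) is ∂^2 f/∂x ∂y - ∂^2 f/∂y ∂x = (2*y) - (2*y) = 0 (equality of mixed partials for smooth f).
Similarly for dx ∧ dz and dy ∧ dz — all coefficients vanish. So d(df) = 0.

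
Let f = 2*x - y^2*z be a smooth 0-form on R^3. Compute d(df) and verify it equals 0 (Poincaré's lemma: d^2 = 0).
d(df) = 0

Step 1: df = sum_i (∂f/∂x_i) dx_i = (2) dx + (-2*y*z) dy + (-y^2) dz.
Step 2: Apply d again. Using the 1-form formula, the coefficient of dx ∧ dy in d(df) is ∂^2 f/∂x ∂y - ∂^2 f/∂y ∂x = (0) - (0) = 0 (equality of mixed partials for smooth f).
Similarly for dx ∧ dz and dy ∧ dz — all coefficients vanish. So d(df) = 0.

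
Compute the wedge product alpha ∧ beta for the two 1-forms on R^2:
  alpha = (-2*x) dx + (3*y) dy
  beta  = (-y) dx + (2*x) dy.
alpha ∧ beta = (-4*x^2 + 3*y^2) dx ∧ dy

Distribute the wedge, using dx_i ∧ dx_j = -dx_j ∧ dx_i and dx_i ∧ dx_i = 0. For each pair (i, j) with i < j, the coefficient of dx_i ∧ dx_j in alpha ∧ beta is (alpha_i * beta_j - alpha_j * beta_i). Collecting: alpha ∧ beta = (-4*x^2 + 3*y^2) dx ∧ dy.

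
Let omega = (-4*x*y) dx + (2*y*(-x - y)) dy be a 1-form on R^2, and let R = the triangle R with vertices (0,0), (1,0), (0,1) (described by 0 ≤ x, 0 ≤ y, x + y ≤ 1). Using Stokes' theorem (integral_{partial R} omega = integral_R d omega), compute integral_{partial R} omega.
integral_(partial R) omega = 1/3

Stokes: integral_partial_R omega = integral_R d omega with d omega = (∂Q/∂x - ∂P/∂y) dx ∧ dy.
  ∂Q/∂x = -2*y
  ∂P/∂y = -4*x
  integrand = ∂Q/∂x - ∂P/∂y = 4*x - 2*y.
Integrating over R: integral_0^1 integral_0^{1-x} (4*x - 2*y) dy dx = 1/3.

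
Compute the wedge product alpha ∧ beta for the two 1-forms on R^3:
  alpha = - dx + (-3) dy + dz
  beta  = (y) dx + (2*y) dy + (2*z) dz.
alpha ∧ beta = (y) dx ∧ dy + (-y - 2*z) dx ∧ dz + (-2*y - 6*z) dy ∧ dz

Distribute the wedge, using dx_i ∧ dx_j = -dx_j ∧ dx_i and dx_i ∧ dx_i = 0. For each pair (i, j) with i < j, the coefficient of dx_i ∧ dx_j in alpha ∧ beta is (alpha_i * beta_j - alpha_j * beta_i). Collecting: alpha ∧ beta = (y) dx ∧ dy + (-y - 2*z) dx ∧ dz + (-2*y - 6*z) dy ∧ dz.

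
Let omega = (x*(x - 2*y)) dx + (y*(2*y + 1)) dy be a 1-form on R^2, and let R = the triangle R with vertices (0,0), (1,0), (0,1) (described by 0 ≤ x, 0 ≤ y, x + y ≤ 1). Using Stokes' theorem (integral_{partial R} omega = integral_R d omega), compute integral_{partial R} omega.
integral_(partial R) omega = 1/3

Stokes: integral_partial_R omega = integral_R d omega with d omega = (∂Q/∂x - ∂P/∂y) dx ∧ dy.
  ∂Q/∂x = 0
  ∂P/∂y = -2*x
  integrand = ∂Q/∂x - ∂P/∂y = 2*x.
Integrating over R: integral_0^1 integral_0^{1-x} (2*x) dy dx = 1/3.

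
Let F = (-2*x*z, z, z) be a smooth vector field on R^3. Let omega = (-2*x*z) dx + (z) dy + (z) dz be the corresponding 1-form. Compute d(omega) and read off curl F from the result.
d(omega) = (-1) dy ∧ dz + (-2*x) dz ∧ dx + (0) dx ∧ dy; curl F = (-1, -2*x, 0)

d omega = sum_{i<j} (∂f_j/∂x_i - ∂f_i/∂x_j) dx_i ∧ dx_j. Under the identification (dy ∧ dz, dz ∧ dx, dx ∧ dy) ↔ (e_x, e_y, e_z), the coefficients are exactly the components of curl F. Compute:
  ∂R/∂y - ∂Q/∂z = (0) - (1) = -1
  ∂P/∂z - ∂R/∂x = (-2*x) - (0) = -2*x
  ∂Q/∂x - ∂P/∂y = (0) - (0) = 0.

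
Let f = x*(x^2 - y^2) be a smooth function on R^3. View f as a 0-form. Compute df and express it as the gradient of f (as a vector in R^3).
df = (3*x^2 - y^2) dx + (-2*x*y) dy + (0) dz; grad f = (3*x^2 - y^2, -2*x*y, 0)

For a 0-form f, d f = (∂f/∂x) dx + (∂f/∂y) dy + (∂f/∂z) dz. The components of the vector representation are exactly the entries of grad f in Cartesian coordinates:
  ∂f/∂x = 3*x^2 - y^2
  ∂f/∂y = -2*x*y
  ∂f/∂z = 0.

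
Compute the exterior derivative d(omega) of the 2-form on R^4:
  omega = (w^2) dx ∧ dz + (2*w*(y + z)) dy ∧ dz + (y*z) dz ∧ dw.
d(omega) = (2*w) dx ∧ dz ∧ dw + (2*y + 3*z) dy ∧ dz ∧ dw

For a 2-form omega = sum_{i<j} g_{ij} dx_i ∧ dx_j, the exterior derivative is
  d(omega) = sum_{i<j} d(g_{ij}) ∧ dx_i ∧ dx_j = sum_{i<j, k} (∂g_{ij}/∂x_k) dx_k ∧ dx_i ∧ dx_j.
Expand each term, using dx_k ∧ dx_i ∧ dx_j = sgn(permutation) dx_{(a)} ∧ dx_{(b)} ∧ dx_{(c)} with (a < b < c) sorted:
  d(w^2) includes (∂/∂w)(w^2) dw = (2*w) dw, which multiplied by dx ∧ dz gives (2*w) dx ∧ dz ∧ dw
  d(2*w*(y + z)) includes (∂/∂w)(2*w*(y + z)) dw = (2*y + 2*z) dw, which multiplied by dy ∧ dz gives (2*y + 2*z) dy ∧ dz ∧ dw
  d(y*z) includes (∂/∂y)(y*z) dy = (z) dy, which multiplied by dz ∧ dw gives (z) dy ∧ dz ∧ dw
Collecting like 3-forms: d(omega) = (2*w) dx ∧ dz ∧ dw + (2*y + 3*z) dy ∧ dz ∧ dw.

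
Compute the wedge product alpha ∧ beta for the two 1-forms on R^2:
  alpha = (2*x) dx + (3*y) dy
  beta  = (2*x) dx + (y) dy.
alpha ∧ beta = (-4*x*y) dx ∧ dy

Distribute the wedge, using dx_i ∧ dx_j = -dx_j ∧ dx_i and dx_i ∧ dx_i = 0. For each pair (i, j) with i < j, the coefficient of dx_i ∧ dx_j in alpha ∧ beta is (alpha_i * beta_j - alpha_j * beta_i). Collecting: alpha ∧ beta = (-4*x*y) dx ∧ dy.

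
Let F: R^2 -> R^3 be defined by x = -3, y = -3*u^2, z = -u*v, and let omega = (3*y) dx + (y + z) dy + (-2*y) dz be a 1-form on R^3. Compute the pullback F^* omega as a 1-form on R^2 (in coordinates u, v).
F^* omega = (18*u^3) du + (-6*u^3) dv

Using F^*(f dg) = (f ∘ F) d(g ∘ F), substitute each coordinate x_i by F_i(u, v) in f_i, and replace dx_i by d F_i = (∂F_i/∂u) du + (∂F_i/∂v) dv.
  For the x component: f_1(F) = -9*u^2; d F_1 = (0) du + (0) dv
  For the y component: f_2(F) = u*(-3*u - v); d F_2 = (-6*u) du + (0) dv
  For the z component: f_3(F) = 6*u^2; d F_3 = (-v) du + (-u) dv
Combining and collecting du, dv coefficients:
  coeff of du: 18*u^3
  coeff of dv: -6*u^3
F^* omega = (18*u^3) du + (-6*u^3) dv.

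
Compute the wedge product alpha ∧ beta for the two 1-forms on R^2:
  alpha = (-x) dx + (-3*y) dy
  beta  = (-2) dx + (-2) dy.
alpha ∧ beta = (2*x - 6*y) dx ∧ dy

Distribute the wedge, using dx_i ∧ dx_j = -dx_j ∧ dx_i and dx_i ∧ dx_i = 0. For each pair (i, j) with i < j, the coefficient of dx_i ∧ dx_j in alpha ∧ beta is (alpha_i * beta_j - alpha_j * beta_i). Collecting: alpha ∧ beta = (2*x - 6*y) dx ∧ dy.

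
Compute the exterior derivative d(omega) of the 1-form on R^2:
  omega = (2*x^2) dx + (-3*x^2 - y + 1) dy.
d(omega) = (-6*x) dx ∧ dy

For a 1-form omega = sum_i f_i dx_i, the exterior derivative is
  d(omega) = sum_{i < j} (∂f_j/∂x_i - ∂f_i/∂x_j) dx_i ∧ dx_j.
  coefficient of dx ∧ dy: ∂f_2/∂x - ∂f_1/∂y = ∂(-3*x^2 - y + 1)/∂x - ∂(2*x^2)/∂y = -6*x
Assembling: d(omega) = (-6*x) dx ∧ dy.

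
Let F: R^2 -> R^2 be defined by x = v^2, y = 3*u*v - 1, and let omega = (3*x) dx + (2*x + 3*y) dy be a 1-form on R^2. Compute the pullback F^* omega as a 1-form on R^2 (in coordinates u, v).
F^* omega = (3*v*(9*u*v + 2*v^2 - 3)) du + (27*u^2*v + 6*u*v^2 - 9*u + 6*v^3) dv

Using F^*(f dg) = (f ∘ F) d(g ∘ F), substitute each coordinate x_i by F_i(u, v) in f_i, and replace dx_i by d F_i = (∂F_i/∂u) du + (∂F_i/∂v) dv.
  For the x component: f_1(F) = 3*v^2; d F_1 = (0) du + (2*v) dv
  For the y component: f_2(F) = 9*u*v + 2*v^2 - 3; d F_2 = (3*v) du + (3*u) dv
Combining and collecting du, dv coefficients:
  coeff of du: 3*v*(9*u*v + 2*v^2 - 3)
  coeff of dv: 27*u^2*v + 6*u*v^2 - 9*u + 6*v^3
F^* omega = (3*v*(9*u*v + 2*v^2 - 3)) du + (27*u^2*v + 6*u*v^2 - 9*u + 6*v^3) dv.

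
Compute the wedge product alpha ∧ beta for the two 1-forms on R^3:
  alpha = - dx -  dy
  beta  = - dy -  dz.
alpha ∧ beta = (1) dx ∧ dy + (1) dx ∧ dz + (1) dy ∧ dz

Distribute the wedge, using dx_i ∧ dx_j = -dx_j ∧ dx_i and dx_i ∧ dx_i = 0. For each pair (i, j) with i < j, the coefficient of dx_i ∧ dx_j in alpha ∧ beta is (alpha_i * beta_j - alpha_j * beta_i). Collecting: alpha ∧ beta = (1) dx ∧ dy + (1) dx ∧ dz + (1) dy ∧ dz.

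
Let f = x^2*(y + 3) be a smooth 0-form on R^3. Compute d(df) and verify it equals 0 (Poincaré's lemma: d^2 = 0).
d(df) = 0

Step 1: df = sum_i (∂f/∂x_i) dx_i = (2*x*(y + 3)) dx + (x^2) dy + (0) dz.
Step 2: Apply d again. Using the 1-form formula, the coefficient of dx ∧ dy in d(df) is ∂^2 f/∂x ∂y - ∂^2 f/∂y ∂x = (2*x) - (2*x) = 0 (equality of mixed partials for smooth f).
Similarly for dx ∧ dz and dy ∧ dz — all coefficients vanish. So d(df) = 0.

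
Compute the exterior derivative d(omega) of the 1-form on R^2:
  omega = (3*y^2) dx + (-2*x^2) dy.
d(omega) = (-4*x - 6*y) dx ∧ dy

For a 1-form omega = sum_i f_i dx_i, the exterior derivative is
  d(omega) = sum_{i < j} (∂f_j/∂x_i - ∂f_i/∂x_j) dx_i ∧ dx_j.
  coefficient of dx ∧ dy: ∂f_2/∂x - ∂f_1/∂y = ∂(-2*x^2)/∂x - ∂(3*y^2)/∂y = -4*x - 6*y
Assembling: d(omega) = (-4*x - 6*y) dx ∧ dy.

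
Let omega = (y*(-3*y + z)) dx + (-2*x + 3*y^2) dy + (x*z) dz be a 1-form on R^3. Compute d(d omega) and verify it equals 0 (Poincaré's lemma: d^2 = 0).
d(d omega) = 0

Step 1: d omega = sum_{i<j} (∂f_j/∂x_i - ∂f_i/∂x_j) dx_i ∧ dx_j:
  coeff of dx ∧ dy: 6*y - z - 2
  coeff of dx ∧ dz: -y + z
  coeff of dy ∧ dz: 0
Step 2: Apply d again to each 2-form coefficient. The only possible 3-form in R^3 is dx ∧ dy ∧ dz, with coefficient
  ∂(coeff of dy∧dz)/∂x - ∂(coeff of dx∧dz)/∂y + ∂(coeff of dx∧dy)/∂z
  = ∂/∂x (0) - ∂/∂y (-y + z) + ∂/∂z (6*y - z - 2).
Each of these terms simplifies to sums of mixed partials that cancel in pairs. The result is 0 (by equality of mixed partials for smooth functions — Schwarz / Clairaut).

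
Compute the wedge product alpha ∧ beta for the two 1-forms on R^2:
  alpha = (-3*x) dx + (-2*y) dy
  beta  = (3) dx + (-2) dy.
alpha ∧ beta = (6*x + 6*y) dx ∧ dy

Distribute the wedge, using dx_i ∧ dx_j = -dx_j ∧ dx_i and dx_i ∧ dx_i = 0. For each pair (i, j) with i < j, the coefficient of dx_i ∧ dx_j in alpha ∧ beta is (alpha_i * beta_j - alpha_j * beta_i). Collecting: alpha ∧ beta = (6*x + 6*y) dx ∧ dy.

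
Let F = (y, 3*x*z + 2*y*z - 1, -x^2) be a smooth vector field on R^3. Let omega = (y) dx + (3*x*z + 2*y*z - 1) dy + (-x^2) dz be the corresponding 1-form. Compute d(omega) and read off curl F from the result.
d(omega) = (-3*x - 2*y) dy ∧ dz + (2*x) dz ∧ dx + (3*z - 1) dx ∧ dy; curl F = (-3*x - 2*y, 2*x, 3*z - 1)

d omega = sum_{i<j} (∂f_j/∂x_i - ∂f_i/∂x_j) dx_i ∧ dx_j. Under the identification (dy ∧ dz, dz ∧ dx, dx ∧ dy) ↔ (e_x, e_y, e_z), the coefficients are exactly the components of curl F. Compute:
  ∂R/∂y - ∂Q/∂z = (0) - (3*x + 2*y) = -3*x - 2*y
  ∂P/∂z - ∂R/∂x = (0) - (-2*x) = 2*x
  ∂Q/∂x - ∂P/∂y = (3*z) - (1) = 3*z - 1.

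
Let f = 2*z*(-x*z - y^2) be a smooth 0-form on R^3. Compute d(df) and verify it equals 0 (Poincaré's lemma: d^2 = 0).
d(df) = 0

Step 1: df = sum_i (∂f/∂x_i) dx_i = (-2*z^2) dx + (-4*y*z) dy + (-4*x*z - 2*y^2) dz.
Step 2: Apply d again. Using the 1-form formula, the coefficient of dx ∧ dy in d(df) is ∂^2 f/∂x ∂y - ∂^2 f/∂y ∂x = (0) - (0) = 0 (equality of mixed partials for smooth f).
Similarly for dx ∧ dz and dy ∧ dz — all coefficients vanish. So d(df) = 0.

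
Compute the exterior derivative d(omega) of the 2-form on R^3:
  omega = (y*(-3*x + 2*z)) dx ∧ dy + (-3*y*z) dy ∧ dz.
d(omega) = (2*y) dx ∧ dy ∧ dz

For a 2-form omega = sum_{i<j} g_{ij} dx_i ∧ dx_j, the exterior derivative is
  d(omega) = sum_{i<j} d(g_{ij}) ∧ dx_i ∧ dx_j = sum_{i<j, k} (∂g_{ij}/∂x_k) dx_k ∧ dx_i ∧ dx_j.
Expand each term, using dx_k ∧ dx_i ∧ dx_j = sgn(permutation) dx_{(a)} ∧ dx_{(b)} ∧ dx_{(c)} with (a < b < c) sorted:
  d(y*(-3*x + 2*z)) includes (∂/∂z)(y*(-3*x + 2*z)) dz = (2*y) dz, which multiplied by dx ∧ dy gives (2*y) dx ∧ dy ∧ dz
Collecting like 3-forms: d(omega) = (2*y) dx ∧ dy ∧ dz.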